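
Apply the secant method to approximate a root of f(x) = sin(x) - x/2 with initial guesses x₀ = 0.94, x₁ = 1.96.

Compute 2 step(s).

f(x) = sin(x) - x/2
x₀ = 0.94, x₁ = 1.96

Secant formula: x_{n+1} = x_n - f(x_n)(x_n - x_{n-1})/(f(x_n) - f(x_{n-1}))

Iteration 1:
  f(0.940000) = 0.337558
  f(1.960000) = -0.054788
  x_2 = 1.960000 - (-0.054788)×(1.960000 - 0.940000)/(-0.054788 - 0.337558)
       = 1.817564
Iteration 2:
  f(1.960000) = -0.054788
  f(1.817564) = 0.060925
  x_3 = 1.817564 - 0.060925×(1.817564 - 1.960000)/(0.060925 - (-0.054788))
       = 1.892559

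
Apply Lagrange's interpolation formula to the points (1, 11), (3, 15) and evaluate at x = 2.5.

Lagrange interpolation formula:
P(x) = Σ yᵢ × Lᵢ(x)
where Lᵢ(x) = Π_{j≠i} (x - xⱼ)/(xᵢ - xⱼ)

L_0(2.5) = (2.5 - 3)/(1 - 3) = 0.250000
L_1(2.5) = (2.5 - 1)/(3 - 1) = 0.750000

P(2.5) = 11×L_0(2.5) + 15×L_1(2.5)
P(2.5) = 14.000000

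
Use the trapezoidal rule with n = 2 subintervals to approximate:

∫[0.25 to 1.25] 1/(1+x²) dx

f(x) = 1/(1+x²)
a = 0.25, b = 1.25, n = 2
h = (b - a)/n = 0.500000

Trapezoidal rule: (h/2)[f(x₀) + 2f(x₁) + 2f(x₂) + ... + f(xₙ)]

x_0 = 0.2500, f(x_0) = 0.941176, coefficient = 1
x_1 = 0.7500, f(x_1) = 0.640000, coefficient = 2
x_2 = 1.2500, f(x_2) = 0.390244, coefficient = 1

I ≈ (0.500000/2) × 2.611420 = 0.652855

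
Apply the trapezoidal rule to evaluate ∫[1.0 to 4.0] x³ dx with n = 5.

f(x) = x³
a = 1.0, b = 4.0, n = 5
h = (b - a)/n = 0.600000

Trapezoidal rule: (h/2)[f(x₀) + 2f(x₁) + 2f(x₂) + ... + f(xₙ)]

x_0 = 1.0000, f(x_0) = 1.000000, coefficient = 1
x_1 = 1.6000, f(x_1) = 4.096000, coefficient = 2
x_2 = 2.2000, f(x_2) = 10.648000, coefficient = 2
x_3 = 2.8000, f(x_3) = 21.952000, coefficient = 2
x_4 = 3.4000, f(x_4) = 39.304000, coefficient = 2
x_5 = 4.0000, f(x_5) = 64.000000, coefficient = 1

I ≈ (0.600000/2) × 217.000000 = 65.100000
Exact value: 63.750000
Error: 1.350000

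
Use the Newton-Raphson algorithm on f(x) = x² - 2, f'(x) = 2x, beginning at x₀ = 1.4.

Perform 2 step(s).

f(x) = x² - 2
f'(x) = 2x
x₀ = 1.4

Newton-Raphson formula: x_{n+1} = x_n - f(x_n)/f'(x_n)

Iteration 1:
  f(1.400000) = -0.040000
  f'(1.400000) = 2.800000
  x_1 = 1.400000 - (-0.040000)/2.800000 = 1.414286
Iteration 2:
  f(1.414286) = 0.000204
  f'(1.414286) = 2.828571
  x_2 = 1.414286 - 0.000204/2.828571 = 1.414214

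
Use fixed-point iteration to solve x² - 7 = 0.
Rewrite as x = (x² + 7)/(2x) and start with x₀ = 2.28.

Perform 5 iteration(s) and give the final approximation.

Equation: x² - 7 = 0
Fixed-point form: x = (x² + 7)/(2x)
x₀ = 2.28

x_1 = g(2.280000) = 2.675088
x_2 = g(2.675088) = 2.645912
x_3 = g(2.645912) = 2.645751
x_4 = g(2.645751) = 2.645751
x_5 = g(2.645751) = 2.645751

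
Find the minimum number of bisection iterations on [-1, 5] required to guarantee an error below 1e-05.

We need (b-a)/2^n ≤ 1e-05
(5 - (-1))/2^n ≤ 1e-05
6/2^n ≤ 1e-05
2^n ≥ 600000
n ≥ log₂(600000) = 19.19
n ≥ 20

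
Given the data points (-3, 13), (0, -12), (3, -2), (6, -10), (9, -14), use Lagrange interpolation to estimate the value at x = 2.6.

Lagrange interpolation formula:
P(x) = Σ yᵢ × Lᵢ(x)
where Lᵢ(x) = Π_{j≠i} (x - xⱼ)/(xᵢ - xⱼ)

L_0(2.6) = (2.6 - 0)/(-3 - 0) × (2.6 - 3)/(-3 - 3) × (2.6 - 6)/(-3 - 6) × (2.6 - 9)/(-3 - 9) = -0.011641
L_1(2.6) = (2.6 - (-3))/(0 - (-3)) × (2.6 - 3)/(0 - 3) × (2.6 - 6)/(0 - 6) × (2.6 - 9)/(0 - 9) = 0.100293
L_2(2.6) = (2.6 - (-3))/(3 - (-3)) × (2.6 - 0)/(3 - 0) × (2.6 - 6)/(3 - 6) × (2.6 - 9)/(3 - 9) = 0.977857
L_3(2.6) = (2.6 - (-3))/(6 - (-3)) × (2.6 - 0)/(6 - 0) × (2.6 - 3)/(6 - 3) × (2.6 - 9)/(6 - 9) = -0.076695
L_4(2.6) = (2.6 - (-3))/(9 - (-3)) × (2.6 - 0)/(9 - 0) × (2.6 - 3)/(9 - 3) × (2.6 - 6)/(9 - 6) = 0.010186

P(2.6) = 13×L_0(2.6) + (-12)×L_1(2.6) + (-2)×L_2(2.6) + (-10)×L_3(2.6) + (-14)×L_4(2.6)
P(2.6) = -2.686222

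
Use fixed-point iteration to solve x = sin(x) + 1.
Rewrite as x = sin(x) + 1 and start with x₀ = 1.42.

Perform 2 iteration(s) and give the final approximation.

Equation: x = sin(x) + 1
Fixed-point form: x = sin(x) + 1
x₀ = 1.42

x_1 = g(1.420000) = 1.988652
x_2 = g(1.988652) = 1.913961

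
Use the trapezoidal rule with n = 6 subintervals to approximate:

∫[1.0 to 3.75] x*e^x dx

f(x) = x*e^x
a = 1.0, b = 3.75, n = 6
h = (b - a)/n = 0.458333

Trapezoidal rule: (h/2)[f(x₀) + 2f(x₁) + 2f(x₂) + ... + f(xₙ)]

x_0 = 1.0000, f(x_0) = 2.718282, coefficient = 1
x_1 = 1.4583, f(x_1) = 6.269067, coefficient = 2
x_2 = 1.9167, f(x_2) = 13.029998, coefficient = 2
x_3 = 2.3750, f(x_3) = 25.533656, coefficient = 2
x_4 = 2.8333, f(x_4) = 48.172446, coefficient = 2
x_5 = 3.2917, f(x_5) = 88.505145, coefficient = 2
x_6 = 3.7500, f(x_6) = 159.454058, coefficient = 1

I ≈ (0.458333/2) × 525.192966 = 120.356721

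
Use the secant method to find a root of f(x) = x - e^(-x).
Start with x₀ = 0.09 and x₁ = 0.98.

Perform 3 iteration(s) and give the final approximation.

f(x) = x - e^(-x)
x₀ = 0.09, x₁ = 0.98

Secant formula: x_{n+1} = x_n - f(x_n)(x_n - x_{n-1})/(f(x_n) - f(x_{n-1}))

Iteration 1:
  f(0.090000) = -0.823931
  f(0.980000) = 0.604689
  x_2 = 0.980000 - 0.604689×(0.980000 - 0.090000)/(0.604689 - (-0.823931))
       = 0.603292
Iteration 2:
  f(0.980000) = 0.604689
  f(0.603292) = 0.056284
  x_3 = 0.603292 - 0.056284×(0.603292 - 0.980000)/(0.056284 - 0.604689)
       = 0.564630
Iteration 3:
  f(0.603292) = 0.056284
  f(0.564630) = -0.003941
  x_4 = 0.564630 - (-0.003941)×(0.564630 - 0.603292)/(-0.003941 - 0.056284)
       = 0.567160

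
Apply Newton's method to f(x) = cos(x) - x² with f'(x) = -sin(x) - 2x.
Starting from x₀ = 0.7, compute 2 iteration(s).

f(x) = cos(x) - x²
f'(x) = -sin(x) - 2x
x₀ = 0.7

Newton-Raphson formula: x_{n+1} = x_n - f(x_n)/f'(x_n)

Iteration 1:
  f(0.700000) = 0.274842
  f'(0.700000) = -2.044218
  x_1 = 0.700000 - 0.274842/(-2.044218) = 0.834449
Iteration 2:
  f(0.834449) = -0.024718
  f'(0.834449) = -2.409823
  x_2 = 0.834449 - (-0.024718)/(-2.409823) = 0.824191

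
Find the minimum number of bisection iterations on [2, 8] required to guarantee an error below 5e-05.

We need (b-a)/2^n ≤ 5e-05
(8 - 2)/2^n ≤ 5e-05
6/2^n ≤ 5e-05
2^n ≥ 120000
n ≥ log₂(120000) = 16.87
n ≥ 17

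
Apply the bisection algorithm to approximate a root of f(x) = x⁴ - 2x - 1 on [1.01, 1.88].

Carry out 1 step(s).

f(x) = x⁴ - 2x - 1
Initial interval: [1.01, 1.88]

Iteration 1:
  c_1 = (1.010000 + 1.880000)/2 = 1.445000
  f(c_1) = f(1.445000) = 0.469848
  f(a) × f(c) < 0, new interval: [1.010000, 1.445000]

After 1 iteration(s), the approximation is c_1 = 1.445000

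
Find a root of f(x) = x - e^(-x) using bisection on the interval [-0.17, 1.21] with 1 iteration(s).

f(x) = x - e^(-x)
Initial interval: [-0.17, 1.21]

Iteration 1:
  c_1 = (-0.170000 + 1.210000)/2 = 0.520000
  f(c_1) = f(0.520000) = -0.074521
  f(a) × f(c) ≥ 0, new interval: [0.520000, 1.210000]

After 1 iteration(s), the approximation is c_1 = 0.520000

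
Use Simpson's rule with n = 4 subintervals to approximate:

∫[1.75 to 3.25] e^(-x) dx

f(x) = e^(-x)
a = 1.75, b = 3.25, n = 4
h = (b - a)/n = 0.375000

Simpson's rule: (h/3)[f(x₀) + 4f(x₁) + 2f(x₂) + ... + f(xₙ)]

x_0 = 1.7500, f(x_0) = 0.173774, coefficient = 1
x_1 = 2.1250, f(x_1) = 0.119433, coefficient = 4
x_2 = 2.5000, f(x_2) = 0.082085, coefficient = 2
x_3 = 2.8750, f(x_3) = 0.056416, coefficient = 4
x_4 = 3.2500, f(x_4) = 0.038774, coefficient = 1

I ≈ (0.375000/3) × 1.080115 = 0.135014
Exact value: 0.135000
Error: 0.000015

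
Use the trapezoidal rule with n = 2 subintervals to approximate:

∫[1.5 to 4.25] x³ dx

f(x) = x³
a = 1.5, b = 4.25, n = 2
h = (b - a)/n = 1.375000

Trapezoidal rule: (h/2)[f(x₀) + 2f(x₁) + 2f(x₂) + ... + f(xₙ)]

x_0 = 1.5000, f(x_0) = 3.375000, coefficient = 1
x_1 = 2.8750, f(x_1) = 23.763672, coefficient = 2
x_2 = 4.2500, f(x_2) = 76.765625, coefficient = 1

I ≈ (1.375000/2) × 127.667969 = 87.771729
Exact value: 80.297852
Error: 7.473877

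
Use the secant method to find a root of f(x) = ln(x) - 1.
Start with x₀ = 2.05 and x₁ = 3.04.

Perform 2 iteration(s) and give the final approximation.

f(x) = ln(x) - 1
x₀ = 2.05, x₁ = 3.04

Secant formula: x_{n+1} = x_n - f(x_n)(x_n - x_{n-1})/(f(x_n) - f(x_{n-1}))

Iteration 1:
  f(2.050000) = -0.282160
  f(3.040000) = 0.111858
  x_2 = 3.040000 - 0.111858×(3.040000 - 2.050000)/(0.111858 - (-0.282160))
       = 2.758949
Iteration 2:
  f(3.040000) = 0.111858
  f(2.758949) = 0.014850
  x_3 = 2.758949 - 0.014850×(2.758949 - 3.040000)/(0.014850 - 0.111858)
       = 2.715926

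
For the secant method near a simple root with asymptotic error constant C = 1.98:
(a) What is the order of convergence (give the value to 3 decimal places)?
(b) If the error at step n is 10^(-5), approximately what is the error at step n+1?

(a) Secant method has superlinear convergence with order φ = (1+√5)/2 ≈ 1.618.
    This means |e_{n+1}| ≈ C|e_n|^1.618.

(b) With |e_n| = 10^(-5) and C = 1.98:
    |e_{n+1}| ≈ 1.98 × (10^(-5))^1.618 = 1.98 × 10^(-8.09)

(a) ≈ 1.618 (golden ratio); (b) |e_{n+1}| ≈ 1.609e-08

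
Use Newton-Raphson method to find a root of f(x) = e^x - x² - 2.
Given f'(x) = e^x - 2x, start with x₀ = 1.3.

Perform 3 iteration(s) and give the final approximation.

f(x) = e^x - x² - 2
f'(x) = e^x - 2x
x₀ = 1.3

Newton-Raphson formula: x_{n+1} = x_n - f(x_n)/f'(x_n)

Iteration 1:
  f(1.300000) = -0.020703
  f'(1.300000) = 1.069297
  x_1 = 1.300000 - (-0.020703)/1.069297 = 1.319362
Iteration 2:
  f(1.319362) = 0.000317
  f'(1.319362) = 1.102309
  x_2 = 1.319362 - 0.000317/1.102309 = 1.319074
Iteration 3:
  f(1.319074) = 0.000000
  f'(1.319074) = 1.101808
  x_3 = 1.319074 - 0.000000/1.101808 = 1.319074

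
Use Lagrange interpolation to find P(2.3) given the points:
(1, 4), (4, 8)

Lagrange interpolation formula:
P(x) = Σ yᵢ × Lᵢ(x)
where Lᵢ(x) = Π_{j≠i} (x - xⱼ)/(xᵢ - xⱼ)

L_0(2.3) = (2.3 - 4)/(1 - 4) = 0.566667
L_1(2.3) = (2.3 - 1)/(4 - 1) = 0.433333

P(2.3) = 4×L_0(2.3) + 8×L_1(2.3)
P(2.3) = 5.733333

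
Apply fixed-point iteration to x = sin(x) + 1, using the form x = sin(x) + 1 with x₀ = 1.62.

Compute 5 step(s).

Equation: x = sin(x) + 1
Fixed-point form: x = sin(x) + 1
x₀ = 1.62

x_1 = g(1.620000) = 1.998790
x_2 = g(1.998790) = 1.909800
x_3 = g(1.909800) = 1.943086
x_4 = g(1.943086) = 1.931497
x_5 = g(1.931497) = 1.935650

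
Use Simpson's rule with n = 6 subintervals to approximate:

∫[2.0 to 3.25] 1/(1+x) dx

f(x) = 1/(1+x)
a = 2.0, b = 3.25, n = 6
h = (b - a)/n = 0.208333

Simpson's rule: (h/3)[f(x₀) + 4f(x₁) + 2f(x₂) + ... + f(xₙ)]

x_0 = 2.0000, f(x_0) = 0.333333, coefficient = 1
x_1 = 2.2083, f(x_1) = 0.311688, coefficient = 4
x_2 = 2.4167, f(x_2) = 0.292683, coefficient = 2
x_3 = 2.6250, f(x_3) = 0.275862, coefficient = 4
x_4 = 2.8333, f(x_4) = 0.260870, coefficient = 2
x_5 = 3.0417, f(x_5) = 0.247423, coefficient = 4
x_6 = 3.2500, f(x_6) = 0.235294, coefficient = 1

I ≈ (0.208333/3) × 5.015625 = 0.348307
Exact value: 0.348307
Error: 0.000001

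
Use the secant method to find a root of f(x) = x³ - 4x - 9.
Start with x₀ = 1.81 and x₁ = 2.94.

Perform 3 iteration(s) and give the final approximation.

f(x) = x³ - 4x - 9
x₀ = 1.81, x₁ = 2.94

Secant formula: x_{n+1} = x_n - f(x_n)(x_n - x_{n-1})/(f(x_n) - f(x_{n-1}))

Iteration 1:
  f(1.810000) = -10.310259
  f(2.940000) = 4.652184
  x_2 = 2.940000 - 4.652184×(2.940000 - 1.810000)/(4.652184 - (-10.310259))
       = 2.588656
Iteration 2:
  f(2.940000) = 4.652184
  f(2.588656) = -2.007682
  x_3 = 2.588656 - (-2.007682)×(2.588656 - 2.940000)/(-2.007682 - 4.652184)
       = 2.694572
Iteration 3:
  f(2.588656) = -2.007682
  f(2.694572) = -0.213761
  x_4 = 2.694572 - (-0.213761)×(2.694572 - 2.588656)/(-0.213761 - (-2.007682))
       = 2.707193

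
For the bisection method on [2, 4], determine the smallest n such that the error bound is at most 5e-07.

We need (b-a)/2^n ≤ 5e-07
(4 - 2)/2^n ≤ 5e-07
2/2^n ≤ 5e-07
2^n ≥ 4000000
n ≥ log₂(4000000) = 21.93
n ≥ 22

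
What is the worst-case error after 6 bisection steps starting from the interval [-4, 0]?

Bisection error bound: |error| ≤ (b-a)/2^n
|error| ≤ (0 - (-4))/2^6 = 4/2^6
|error| ≤ 0.0625000000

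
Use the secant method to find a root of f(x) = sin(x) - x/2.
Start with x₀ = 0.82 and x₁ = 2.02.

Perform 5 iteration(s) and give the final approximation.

f(x) = sin(x) - x/2
x₀ = 0.82, x₁ = 2.02

Secant formula: x_{n+1} = x_n - f(x_n)(x_n - x_{n-1})/(f(x_n) - f(x_{n-1}))

Iteration 1:
  f(0.820000) = 0.321146
  f(2.020000) = -0.109207
  x_2 = 2.020000 - (-0.109207)×(2.020000 - 0.820000)/(-0.109207 - 0.321146)
       = 1.715487
Iteration 2:
  f(2.020000) = -0.109207
  f(1.715487) = 0.131807
  x_3 = 1.715487 - 0.131807×(1.715487 - 2.020000)/(0.131807 - (-0.109207))
       = 1.882021
Iteration 3:
  f(1.715487) = 0.131807
  f(1.882021) = 0.010949
  x_4 = 1.882021 - 0.010949×(1.882021 - 1.715487)/(0.010949 - 0.131807)
       = 1.897108
Iteration 4:
  f(1.882021) = 0.010949
  f(1.897108) = -0.001323
  x_5 = 1.897108 - (-0.001323)×(1.897108 - 1.882021)/(-0.001323 - 0.010949)
       = 1.895482
Iteration 5:
  f(1.897108) = -0.001323
  f(1.895482) = 0.000010
  x_6 = 1.895482 - 0.000010×(1.895482 - 1.897108)/(0.000010 - (-0.001323))
       = 1.895494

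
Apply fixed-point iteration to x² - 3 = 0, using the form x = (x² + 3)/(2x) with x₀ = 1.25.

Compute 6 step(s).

Equation: x² - 3 = 0
Fixed-point form: x = (x² + 3)/(2x)
x₀ = 1.25

x_1 = g(1.250000) = 1.825000
x_2 = g(1.825000) = 1.734418
x_3 = g(1.734418) = 1.732052
x_4 = g(1.732052) = 1.732051
x_5 = g(1.732051) = 1.732051
x_6 = g(1.732051) = 1.732051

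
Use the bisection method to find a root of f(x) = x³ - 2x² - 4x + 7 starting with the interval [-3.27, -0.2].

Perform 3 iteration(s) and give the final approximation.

f(x) = x³ - 2x² - 4x + 7
Initial interval: [-3.27, -0.2]

Iteration 1:
  c_1 = (-3.270000 + (-0.200000))/2 = -1.735000
  f(c_1) = f(-1.735000) = 2.696810
  f(a) × f(c) < 0, new interval: [-3.270000, -1.735000]
Iteration 2:
  c_2 = (-3.270000 + (-1.735000))/2 = -2.502500
  f(c_2) = f(-2.502500) = -11.186934
  f(a) × f(c) ≥ 0, new interval: [-2.502500, -1.735000]
Iteration 3:
  c_3 = (-2.502500 + (-1.735000))/2 = -2.118750
  f(c_3) = f(-2.118750) = -3.014487
  f(a) × f(c) ≥ 0, new interval: [-2.118750, -1.735000]

After 3 iteration(s), the approximation is c_3 = -2.118750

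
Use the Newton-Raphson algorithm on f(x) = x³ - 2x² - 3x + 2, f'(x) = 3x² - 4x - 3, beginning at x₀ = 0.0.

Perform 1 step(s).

f(x) = x³ - 2x² - 3x + 2
f'(x) = 3x² - 4x - 3
x₀ = 0.0

Newton-Raphson formula: x_{n+1} = x_n - f(x_n)/f'(x_n)

Iteration 1:
  f(0.000000) = 2.000000
  f'(0.000000) = -3.000000
  x_1 = 0.000000 - 2.000000/(-3.000000) = 0.666667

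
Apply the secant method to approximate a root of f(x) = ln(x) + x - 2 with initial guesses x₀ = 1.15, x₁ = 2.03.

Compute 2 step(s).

f(x) = ln(x) + x - 2
x₀ = 1.15, x₁ = 2.03

Secant formula: x_{n+1} = x_n - f(x_n)(x_n - x_{n-1})/(f(x_n) - f(x_{n-1}))

Iteration 1:
  f(1.150000) = -0.710238
  f(2.030000) = 0.738036
  x_2 = 2.030000 - 0.738036×(2.030000 - 1.150000)/(0.738036 - (-0.710238))
       = 1.581555
Iteration 2:
  f(2.030000) = 0.738036
  f(1.581555) = 0.039963
  x_3 = 1.581555 - 0.039963×(1.581555 - 2.030000)/(0.039963 - 0.738036)
       = 1.555882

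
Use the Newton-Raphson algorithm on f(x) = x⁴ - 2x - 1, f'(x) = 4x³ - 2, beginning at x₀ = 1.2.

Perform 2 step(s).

f(x) = x⁴ - 2x - 1
f'(x) = 4x³ - 2
x₀ = 1.2

Newton-Raphson formula: x_{n+1} = x_n - f(x_n)/f'(x_n)

Iteration 1:
  f(1.200000) = -1.326400
  f'(1.200000) = 4.912000
  x_1 = 1.200000 - (-1.326400)/4.912000 = 1.470033
Iteration 2:
  f(1.470033) = 0.729838
  f'(1.470033) = 10.706937
  x_2 = 1.470033 - 0.729838/10.706937 = 1.401868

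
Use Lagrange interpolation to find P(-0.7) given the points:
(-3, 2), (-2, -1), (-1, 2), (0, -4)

Lagrange interpolation formula:
P(x) = Σ yᵢ × Lᵢ(x)
where Lᵢ(x) = Π_{j≠i} (x - xⱼ)/(xᵢ - xⱼ)

L_0(-0.7) = (-0.7 - (-2))/(-3 - (-2)) × (-0.7 - (-1))/(-3 - (-1)) × (-0.7 - 0)/(-3 - 0) = 0.045500
L_1(-0.7) = (-0.7 - (-3))/(-2 - (-3)) × (-0.7 - (-1))/(-2 - (-1)) × (-0.7 - 0)/(-2 - 0) = -0.241500
L_2(-0.7) = (-0.7 - (-3))/(-1 - (-3)) × (-0.7 - (-2))/(-1 - (-2)) × (-0.7 - 0)/(-1 - 0) = 1.046500
L_3(-0.7) = (-0.7 - (-3))/(0 - (-3)) × (-0.7 - (-2))/(0 - (-2)) × (-0.7 - (-1))/(0 - (-1)) = 0.149500

P(-0.7) = 2×L_0(-0.7) + (-1)×L_1(-0.7) + 2×L_2(-0.7) + (-4)×L_3(-0.7)
P(-0.7) = 1.827500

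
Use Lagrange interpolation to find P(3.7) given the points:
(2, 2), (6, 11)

Lagrange interpolation formula:
P(x) = Σ yᵢ × Lᵢ(x)
where Lᵢ(x) = Π_{j≠i} (x - xⱼ)/(xᵢ - xⱼ)

L_0(3.7) = (3.7 - 6)/(2 - 6) = 0.575000
L_1(3.7) = (3.7 - 2)/(6 - 2) = 0.425000

P(3.7) = 2×L_0(3.7) + 11×L_1(3.7)
P(3.7) = 5.825000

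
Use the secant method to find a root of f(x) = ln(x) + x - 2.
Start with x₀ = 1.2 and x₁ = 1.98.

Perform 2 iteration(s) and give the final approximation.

f(x) = ln(x) + x - 2
x₀ = 1.2, x₁ = 1.98

Secant formula: x_{n+1} = x_n - f(x_n)(x_n - x_{n-1})/(f(x_n) - f(x_{n-1}))

Iteration 1:
  f(1.200000) = -0.617678
  f(1.980000) = 0.663097
  x_2 = 1.980000 - 0.663097×(1.980000 - 1.200000)/(0.663097 - (-0.617678))
       = 1.576170
Iteration 2:
  f(1.980000) = 0.663097
  f(1.576170) = 0.031168
  x_3 = 1.576170 - 0.031168×(1.576170 - 1.980000)/(0.031168 - 0.663097)
       = 1.556252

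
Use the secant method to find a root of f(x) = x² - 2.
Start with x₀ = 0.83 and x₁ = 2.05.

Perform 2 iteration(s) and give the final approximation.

f(x) = x² - 2
x₀ = 0.83, x₁ = 2.05

Secant formula: x_{n+1} = x_n - f(x_n)(x_n - x_{n-1})/(f(x_n) - f(x_{n-1}))

Iteration 1:
  f(0.830000) = -1.311100
  f(2.050000) = 2.202500
  x_2 = 2.050000 - 2.202500×(2.050000 - 0.830000)/(2.202500 - (-1.311100))
       = 1.285243
Iteration 2:
  f(2.050000) = 2.202500
  f(1.285243) = -0.348150
  x_3 = 1.285243 - (-0.348150)×(1.285243 - 2.050000)/(-0.348150 - 2.202500)
       = 1.389628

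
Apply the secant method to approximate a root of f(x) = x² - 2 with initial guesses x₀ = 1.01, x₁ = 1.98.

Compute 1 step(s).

f(x) = x² - 2
x₀ = 1.01, x₁ = 1.98

Secant formula: x_{n+1} = x_n - f(x_n)(x_n - x_{n-1})/(f(x_n) - f(x_{n-1}))

Iteration 1:
  f(1.010000) = -0.979900
  f(1.980000) = 1.920400
  x_2 = 1.980000 - 1.920400×(1.980000 - 1.010000)/(1.920400 - (-0.979900))
       = 1.337726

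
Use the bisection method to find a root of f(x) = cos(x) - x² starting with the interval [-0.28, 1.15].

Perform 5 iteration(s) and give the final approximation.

f(x) = cos(x) - x²
Initial interval: [-0.28, 1.15]

Iteration 1:
  c_1 = (-0.280000 + 1.150000)/2 = 0.435000
  f(c_1) = f(0.435000) = 0.717645
  f(a) × f(c) ≥ 0, new interval: [0.435000, 1.150000]
Iteration 2:
  c_2 = (0.435000 + 1.150000)/2 = 0.792500
  f(c_2) = f(0.792500) = 0.074011
  f(a) × f(c) ≥ 0, new interval: [0.792500, 1.150000]
Iteration 3:
  c_3 = (0.792500 + 1.150000)/2 = 0.971250
  f(c_3) = f(0.971250) = -0.379059
  f(a) × f(c) < 0, new interval: [0.792500, 0.971250]
Iteration 4:
  c_4 = (0.792500 + 0.971250)/2 = 0.881875
  f(c_4) = f(0.881875) = -0.141999
  f(a) × f(c) < 0, new interval: [0.792500, 0.881875]
Iteration 5:
  c_5 = (0.792500 + 0.881875)/2 = 0.837187
  f(c_5) = f(0.837187) = -0.031328
  f(a) × f(c) < 0, new interval: [0.792500, 0.837187]

After 5 iteration(s), the approximation is c_5 = 0.837187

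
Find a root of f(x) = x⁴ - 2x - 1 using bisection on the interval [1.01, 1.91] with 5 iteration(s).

f(x) = x⁴ - 2x - 1
Initial interval: [1.01, 1.91]

Iteration 1:
  c_1 = (1.010000 + 1.910000)/2 = 1.460000
  f(c_1) = f(1.460000) = 0.623719
  f(a) × f(c) < 0, new interval: [1.010000, 1.460000]
Iteration 2:
  c_2 = (1.010000 + 1.460000)/2 = 1.235000
  f(c_2) = f(1.235000) = -1.143689
  f(a) × f(c) ≥ 0, new interval: [1.235000, 1.460000]
Iteration 3:
  c_3 = (1.235000 + 1.460000)/2 = 1.347500
  f(c_3) = f(1.347500) = -0.398029
  f(a) × f(c) ≥ 0, new interval: [1.347500, 1.460000]
Iteration 4:
  c_4 = (1.347500 + 1.460000)/2 = 1.403750
  f(c_4) = f(1.403750) = 0.075426
  f(a) × f(c) < 0, new interval: [1.347500, 1.403750]
Iteration 5:
  c_5 = (1.347500 + 1.403750)/2 = 1.375625
  f(c_5) = f(1.375625) = -0.170284
  f(a) × f(c) ≥ 0, new interval: [1.375625, 1.403750]

After 5 iteration(s), the approximation is c_5 = 1.375625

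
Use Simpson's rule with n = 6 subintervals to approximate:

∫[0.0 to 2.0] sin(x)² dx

f(x) = sin(x)²
a = 0.0, b = 2.0, n = 6
h = (b - a)/n = 0.333333

Simpson's rule: (h/3)[f(x₀) + 4f(x₁) + 2f(x₂) + ... + f(xₙ)]

x_0 = 0.0000, f(x_0) = 0.000000, coefficient = 1
x_1 = 0.3333, f(x_1) = 0.107056, coefficient = 4
x_2 = 0.6667, f(x_2) = 0.382381, coefficient = 2
x_3 = 1.0000, f(x_3) = 0.708073, coefficient = 4
x_4 = 1.3333, f(x_4) = 0.944663, coefficient = 2
x_5 = 1.6667, f(x_5) = 0.990837, coefficient = 4
x_6 = 2.0000, f(x_6) = 0.826822, coefficient = 1

I ≈ (0.333333/3) × 10.704778 = 1.189420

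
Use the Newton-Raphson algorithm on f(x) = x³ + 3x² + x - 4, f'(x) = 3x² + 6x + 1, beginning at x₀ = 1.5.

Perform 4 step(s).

f(x) = x³ + 3x² + x - 4
f'(x) = 3x² + 6x + 1
x₀ = 1.5

Newton-Raphson formula: x_{n+1} = x_n - f(x_n)/f'(x_n)

Iteration 1:
  f(1.500000) = 7.625000
  f'(1.500000) = 16.750000
  x_1 = 1.500000 - 7.625000/16.750000 = 1.044776
Iteration 2:
  f(1.044776) = 1.459880
  f'(1.044776) = 10.543328
  x_2 = 1.044776 - 1.459880/10.543328 = 0.906311
Iteration 3:
  f(0.906311) = 0.114956
  f'(0.906311) = 8.902068
  x_3 = 0.906311 - 0.114956/8.902068 = 0.893398
Iteration 4:
  f(0.893398) = 0.000952
  f'(0.893398) = 8.754867
  x_4 = 0.893398 - 0.000952/8.754867 = 0.893289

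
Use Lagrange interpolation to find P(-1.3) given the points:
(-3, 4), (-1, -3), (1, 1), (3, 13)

Lagrange interpolation formula:
P(x) = Σ yᵢ × Lᵢ(x)
where Lᵢ(x) = Π_{j≠i} (x - xⱼ)/(xᵢ - xⱼ)

L_0(-1.3) = (-1.3 - (-1))/(-3 - (-1)) × (-1.3 - 1)/(-3 - 1) × (-1.3 - 3)/(-3 - 3) = 0.061813
L_1(-1.3) = (-1.3 - (-3))/(-1 - (-3)) × (-1.3 - 1)/(-1 - 1) × (-1.3 - 3)/(-1 - 3) = 1.050812
L_2(-1.3) = (-1.3 - (-3))/(1 - (-3)) × (-1.3 - (-1))/(1 - (-1)) × (-1.3 - 3)/(1 - 3) = -0.137063
L_3(-1.3) = (-1.3 - (-3))/(3 - (-3)) × (-1.3 - (-1))/(3 - (-1)) × (-1.3 - 1)/(3 - 1) = 0.024438

P(-1.3) = 4×L_0(-1.3) + (-3)×L_1(-1.3) + 1×L_2(-1.3) + 13×L_3(-1.3)
P(-1.3) = -2.724562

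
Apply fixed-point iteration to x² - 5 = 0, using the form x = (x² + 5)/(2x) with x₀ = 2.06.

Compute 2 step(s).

Equation: x² - 5 = 0
Fixed-point form: x = (x² + 5)/(2x)
x₀ = 2.06

x_1 = g(2.060000) = 2.243592
x_2 = g(2.243592) = 2.236081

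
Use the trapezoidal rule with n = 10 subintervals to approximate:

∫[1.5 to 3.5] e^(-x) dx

f(x) = e^(-x)
a = 1.5, b = 3.5, n = 10
h = (b - a)/n = 0.200000

Trapezoidal rule: (h/2)[f(x₀) + 2f(x₁) + 2f(x₂) + ... + f(xₙ)]

x_0 = 1.5000, f(x_0) = 0.223130, coefficient = 1
x_1 = 1.7000, f(x_1) = 0.182684, coefficient = 2
x_2 = 1.9000, f(x_2) = 0.149569, coefficient = 2
x_3 = 2.1000, f(x_3) = 0.122456, coefficient = 2
x_4 = 2.3000, f(x_4) = 0.100259, coefficient = 2
x_5 = 2.5000, f(x_5) = 0.082085, coefficient = 2
x_6 = 2.7000, f(x_6) = 0.067206, coefficient = 2
x_7 = 2.9000, f(x_7) = 0.055023, coefficient = 2
x_8 = 3.1000, f(x_8) = 0.045049, coefficient = 2
x_9 = 3.3000, f(x_9) = 0.036883, coefficient = 2
x_10 = 3.5000, f(x_10) = 0.030197, coefficient = 1

I ≈ (0.200000/2) × 1.935755 = 0.193575
Exact value: 0.192933
Error: 0.000643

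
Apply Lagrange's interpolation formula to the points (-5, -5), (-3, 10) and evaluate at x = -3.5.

Lagrange interpolation formula:
P(x) = Σ yᵢ × Lᵢ(x)
where Lᵢ(x) = Π_{j≠i} (x - xⱼ)/(xᵢ - xⱼ)

L_0(-3.5) = (-3.5 - (-3))/(-5 - (-3)) = 0.250000
L_1(-3.5) = (-3.5 - (-5))/(-3 - (-5)) = 0.750000

P(-3.5) = (-5)×L_0(-3.5) + 10×L_1(-3.5)
P(-3.5) = 6.250000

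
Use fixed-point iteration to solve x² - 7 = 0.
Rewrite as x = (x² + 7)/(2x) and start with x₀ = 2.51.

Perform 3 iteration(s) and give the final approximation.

Equation: x² - 7 = 0
Fixed-point form: x = (x² + 7)/(2x)
x₀ = 2.51

x_1 = g(2.510000) = 2.649422
x_2 = g(2.649422) = 2.645754
x_3 = g(2.645754) = 2.645751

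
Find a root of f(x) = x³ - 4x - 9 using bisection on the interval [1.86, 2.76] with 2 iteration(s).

f(x) = x³ - 4x - 9
Initial interval: [1.86, 2.76]

Iteration 1:
  c_1 = (1.860000 + 2.760000)/2 = 2.310000
  f(c_1) = f(2.310000) = -5.913609
  f(a) × f(c) ≥ 0, new interval: [2.310000, 2.760000]
Iteration 2:
  c_2 = (2.310000 + 2.760000)/2 = 2.535000
  f(c_2) = f(2.535000) = -2.849520
  f(a) × f(c) ≥ 0, new interval: [2.535000, 2.760000]

After 2 iteration(s), the approximation is c_2 = 2.535000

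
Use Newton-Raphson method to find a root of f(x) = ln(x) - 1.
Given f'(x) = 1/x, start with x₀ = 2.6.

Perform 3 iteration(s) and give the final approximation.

f(x) = ln(x) - 1
f'(x) = 1/x
x₀ = 2.6

Newton-Raphson formula: x_{n+1} = x_n - f(x_n)/f'(x_n)

Iteration 1:
  f(2.600000) = -0.044489
  f'(2.600000) = 0.384615
  x_1 = 2.600000 - (-0.044489)/0.384615 = 2.715670
Iteration 2:
  f(2.715670) = -0.000961
  f'(2.715670) = 0.368233
  x_2 = 2.715670 - (-0.000961)/0.368233 = 2.718281
Iteration 3:
  f(2.718281) = 0.000000
  f'(2.718281) = 0.367880
  x_3 = 2.718281 - 0.000000/0.367880 = 2.718282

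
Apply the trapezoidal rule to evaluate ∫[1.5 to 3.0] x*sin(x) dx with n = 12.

f(x) = x*sin(x)
a = 1.5, b = 3.0, n = 12
h = (b - a)/n = 0.125000

Trapezoidal rule: (h/2)[f(x₀) + 2f(x₁) + 2f(x₂) + ... + f(xₙ)]

x_0 = 1.5000, f(x_0) = 1.496242, coefficient = 1
x_1 = 1.6250, f(x_1) = 1.622613, coefficient = 2
x_2 = 1.7500, f(x_2) = 1.721975, coefficient = 2
x_3 = 1.8750, f(x_3) = 1.788911, coefficient = 2
x_4 = 2.0000, f(x_4) = 1.818595, coefficient = 2
x_5 = 2.1250, f(x_5) = 1.806930, coefficient = 2
x_6 = 2.2500, f(x_6) = 1.750665, coefficient = 2
x_7 = 2.3750, f(x_7) = 1.647502, coefficient = 2
x_8 = 2.5000, f(x_8) = 1.496180, coefficient = 2
x_9 = 2.6250, f(x_9) = 1.296541, coefficient = 2
x_10 = 2.7500, f(x_10) = 1.049568, coefficient = 2
x_11 = 2.8750, f(x_11) = 0.757407, coefficient = 2
x_12 = 3.0000, f(x_12) = 0.423360, coefficient = 1

I ≈ (0.125000/2) × 35.433376 = 2.214586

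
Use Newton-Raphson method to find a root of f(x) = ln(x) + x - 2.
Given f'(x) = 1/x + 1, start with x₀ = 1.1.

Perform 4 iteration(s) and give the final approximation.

f(x) = ln(x) + x - 2
f'(x) = 1/x + 1
x₀ = 1.1

Newton-Raphson formula: x_{n+1} = x_n - f(x_n)/f'(x_n)

Iteration 1:
  f(1.100000) = -0.804690
  f'(1.100000) = 1.909091
  x_1 = 1.100000 - (-0.804690)/1.909091 = 1.521504
Iteration 2:
  f(1.521504) = -0.058796
  f'(1.521504) = 1.657244
  x_2 = 1.521504 - (-0.058796)/1.657244 = 1.556983
Iteration 3:
  f(1.556983) = -0.000268
  f'(1.556983) = 1.642268
  x_3 = 1.556983 - (-0.000268)/1.642268 = 1.557146
Iteration 4:
  f(1.557146) = 0.000000
  f'(1.557146) = 1.642201
  x_4 = 1.557146 - 0.000000/1.642201 = 1.557146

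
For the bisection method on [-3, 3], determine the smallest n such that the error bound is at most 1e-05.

We need (b-a)/2^n ≤ 1e-05
(3 - (-3))/2^n ≤ 1e-05
6/2^n ≤ 1e-05
2^n ≥ 600000
n ≥ log₂(600000) = 19.19
n ≥ 20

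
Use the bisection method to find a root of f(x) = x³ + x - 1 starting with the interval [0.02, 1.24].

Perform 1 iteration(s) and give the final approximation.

f(x) = x³ + x - 1
Initial interval: [0.02, 1.24]

Iteration 1:
  c_1 = (0.020000 + 1.240000)/2 = 0.630000
  f(c_1) = f(0.630000) = -0.119953
  f(a) × f(c) ≥ 0, new interval: [0.630000, 1.240000]

After 1 iteration(s), the approximation is c_1 = 0.630000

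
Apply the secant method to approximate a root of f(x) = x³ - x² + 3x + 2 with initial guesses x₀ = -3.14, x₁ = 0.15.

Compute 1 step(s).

f(x) = x³ - x² + 3x + 2
x₀ = -3.14, x₁ = 0.15

Secant formula: x_{n+1} = x_n - f(x_n)(x_n - x_{n-1})/(f(x_n) - f(x_{n-1}))

Iteration 1:
  f(-3.140000) = -48.238744
  f(0.150000) = 2.430875
  x_2 = 0.150000 - 2.430875×(0.150000 - (-3.140000))/(2.430875 - (-48.238744))
       = -0.007838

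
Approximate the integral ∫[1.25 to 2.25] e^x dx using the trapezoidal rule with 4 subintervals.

f(x) = e^x
a = 1.25, b = 2.25, n = 4
h = (b - a)/n = 0.250000

Trapezoidal rule: (h/2)[f(x₀) + 2f(x₁) + 2f(x₂) + ... + f(xₙ)]

x_0 = 1.2500, f(x_0) = 3.490343, coefficient = 1
x_1 = 1.5000, f(x_1) = 4.481689, coefficient = 2
x_2 = 1.7500, f(x_2) = 5.754603, coefficient = 2
x_3 = 2.0000, f(x_3) = 7.389056, coefficient = 2
x_4 = 2.2500, f(x_4) = 9.487736, coefficient = 1

I ≈ (0.250000/2) × 48.228774 = 6.028597
Exact value: 5.997393
Error: 0.031204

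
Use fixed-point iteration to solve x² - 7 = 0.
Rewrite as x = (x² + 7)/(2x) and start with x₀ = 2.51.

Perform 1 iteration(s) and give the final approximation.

Equation: x² - 7 = 0
Fixed-point form: x = (x² + 7)/(2x)
x₀ = 2.51

x_1 = g(2.510000) = 2.649422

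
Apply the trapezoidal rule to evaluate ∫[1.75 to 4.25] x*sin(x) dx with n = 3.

f(x) = x*sin(x)
a = 1.75, b = 4.25, n = 3
h = (b - a)/n = 0.833333

Trapezoidal rule: (h/2)[f(x₀) + 2f(x₁) + 2f(x₂) + ... + f(xₙ)]

x_0 = 1.7500, f(x_0) = 1.721975, coefficient = 1
x_1 = 2.5833, f(x_1) = 1.368419, coefficient = 2
x_2 = 3.4167, f(x_2) = -0.928029, coefficient = 2
x_3 = 4.2500, f(x_3) = -3.803705, coefficient = 1

I ≈ (0.833333/2) × -1.200949 = -0.500395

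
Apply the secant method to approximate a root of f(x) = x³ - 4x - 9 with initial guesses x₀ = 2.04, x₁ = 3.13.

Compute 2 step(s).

f(x) = x³ - 4x - 9
x₀ = 2.04, x₁ = 3.13

Secant formula: x_{n+1} = x_n - f(x_n)(x_n - x_{n-1})/(f(x_n) - f(x_{n-1}))

Iteration 1:
  f(2.040000) = -8.670336
  f(3.130000) = 9.144297
  x_2 = 3.130000 - 9.144297×(3.130000 - 2.040000)/(9.144297 - (-8.670336))
       = 2.570500
Iteration 2:
  f(3.130000) = 9.144297
  f(2.570500) = -2.297495
  x_3 = 2.570500 - (-2.297495)×(2.570500 - 3.130000)/(-2.297495 - 9.144297)
       = 2.682847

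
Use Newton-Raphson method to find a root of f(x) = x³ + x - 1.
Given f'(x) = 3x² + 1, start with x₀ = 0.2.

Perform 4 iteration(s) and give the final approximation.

f(x) = x³ + x - 1
f'(x) = 3x² + 1
x₀ = 0.2

Newton-Raphson formula: x_{n+1} = x_n - f(x_n)/f'(x_n)

Iteration 1:
  f(0.200000) = -0.792000
  f'(0.200000) = 1.120000
  x_1 = 0.200000 - (-0.792000)/1.120000 = 0.907143
Iteration 2:
  f(0.907143) = 0.653638
  f'(0.907143) = 3.468724
  x_2 = 0.907143 - 0.653638/3.468724 = 0.718705
Iteration 3:
  f(0.718705) = 0.089943
  f'(0.718705) = 2.549612
  x_3 = 0.718705 - 0.089943/2.549612 = 0.683428
Iteration 4:
  f(0.683428) = 0.002639
  f'(0.683428) = 2.401222
  x_4 = 0.683428 - 0.002639/2.401222 = 0.682329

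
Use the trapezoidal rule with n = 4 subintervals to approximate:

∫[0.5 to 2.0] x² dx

f(x) = x²
a = 0.5, b = 2.0, n = 4
h = (b - a)/n = 0.375000

Trapezoidal rule: (h/2)[f(x₀) + 2f(x₁) + 2f(x₂) + ... + f(xₙ)]

x_0 = 0.5000, f(x_0) = 0.250000, coefficient = 1
x_1 = 0.8750, f(x_1) = 0.765625, coefficient = 2
x_2 = 1.2500, f(x_2) = 1.562500, coefficient = 2
x_3 = 1.6250, f(x_3) = 2.640625, coefficient = 2
x_4 = 2.0000, f(x_4) = 4.000000, coefficient = 1

I ≈ (0.375000/2) × 14.187500 = 2.660156
Exact value: 2.625000
Error: 0.035156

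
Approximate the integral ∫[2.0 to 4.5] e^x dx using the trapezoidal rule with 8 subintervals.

f(x) = e^x
a = 2.0, b = 4.5, n = 8
h = (b - a)/n = 0.312500

Trapezoidal rule: (h/2)[f(x₀) + 2f(x₁) + 2f(x₂) + ... + f(xₙ)]

x_0 = 2.0000, f(x_0) = 7.389056, coefficient = 1
x_1 = 2.3125, f(x_1) = 10.099642, coefficient = 2
x_2 = 2.6250, f(x_2) = 13.804574, coefficient = 2
x_3 = 2.9375, f(x_3) = 18.868616, coefficient = 2
x_4 = 3.2500, f(x_4) = 25.790340, coefficient = 2
x_5 = 3.5625, f(x_5) = 35.251215, coefficient = 2
x_6 = 3.8750, f(x_6) = 48.182698, coefficient = 2
x_7 = 4.1875, f(x_7) = 65.857940, coefficient = 2
x_8 = 4.5000, f(x_8) = 90.017131, coefficient = 1

I ≈ (0.312500/2) × 533.116239 = 83.299412
Exact value: 82.628075
Error: 0.671337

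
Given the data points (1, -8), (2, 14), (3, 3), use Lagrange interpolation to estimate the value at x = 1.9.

Lagrange interpolation formula:
P(x) = Σ yᵢ × Lᵢ(x)
where Lᵢ(x) = Π_{j≠i} (x - xⱼ)/(xᵢ - xⱼ)

L_0(1.9) = (1.9 - 2)/(1 - 2) × (1.9 - 3)/(1 - 3) = 0.055000
L_1(1.9) = (1.9 - 1)/(2 - 1) × (1.9 - 3)/(2 - 3) = 0.990000
L_2(1.9) = (1.9 - 1)/(3 - 1) × (1.9 - 2)/(3 - 2) = -0.045000

P(1.9) = (-8)×L_0(1.9) + 14×L_1(1.9) + 3×L_2(1.9)
P(1.9) = 13.285000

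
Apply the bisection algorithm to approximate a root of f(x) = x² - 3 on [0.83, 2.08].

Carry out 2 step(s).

f(x) = x² - 3
Initial interval: [0.83, 2.08]

Iteration 1:
  c_1 = (0.830000 + 2.080000)/2 = 1.455000
  f(c_1) = f(1.455000) = -0.882975
  f(a) × f(c) ≥ 0, new interval: [1.455000, 2.080000]
Iteration 2:
  c_2 = (1.455000 + 2.080000)/2 = 1.767500
  f(c_2) = f(1.767500) = 0.124056
  f(a) × f(c) < 0, new interval: [1.455000, 1.767500]

After 2 iteration(s), the approximation is c_2 = 1.767500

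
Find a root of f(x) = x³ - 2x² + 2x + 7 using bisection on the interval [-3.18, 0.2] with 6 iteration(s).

f(x) = x³ - 2x² + 2x + 7
Initial interval: [-3.18, 0.2]

Iteration 1:
  c_1 = (-3.180000 + 0.200000)/2 = -1.490000
  f(c_1) = f(-1.490000) = -3.728149
  f(a) × f(c) ≥ 0, new interval: [-1.490000, 0.200000]
Iteration 2:
  c_2 = (-1.490000 + 0.200000)/2 = -0.645000
  f(c_2) = f(-0.645000) = 4.609614
  f(a) × f(c) < 0, new interval: [-1.490000, -0.645000]
Iteration 3:
  c_3 = (-1.490000 + (-0.645000))/2 = -1.067500
  f(c_3) = f(-1.067500) = 1.369411
  f(a) × f(c) < 0, new interval: [-1.490000, -1.067500]
Iteration 4:
  c_4 = (-1.490000 + (-1.067500))/2 = -1.278750
  f(c_4) = f(-1.278750) = -0.918917
  f(a) × f(c) ≥ 0, new interval: [-1.278750, -1.067500]
Iteration 5:
  c_5 = (-1.278750 + (-1.067500))/2 = -1.173125
  f(c_5) = f(-1.173125) = 0.286825
  f(a) × f(c) < 0, new interval: [-1.278750, -1.173125]
Iteration 6:
  c_6 = (-1.278750 + (-1.173125))/2 = -1.225938
  f(c_6) = f(-1.225938) = -0.300210
  f(a) × f(c) ≥ 0, new interval: [-1.225938, -1.173125]

After 6 iteration(s), the approximation is c_6 = -1.225938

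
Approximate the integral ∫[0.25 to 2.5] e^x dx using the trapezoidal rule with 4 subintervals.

f(x) = e^x
a = 0.25, b = 2.5, n = 4
h = (b - a)/n = 0.562500

Trapezoidal rule: (h/2)[f(x₀) + 2f(x₁) + 2f(x₂) + ... + f(xₙ)]

x_0 = 0.2500, f(x_0) = 1.284025, coefficient = 1
x_1 = 0.8125, f(x_1) = 2.253535, coefficient = 2
x_2 = 1.3750, f(x_2) = 3.955077, coefficient = 2
x_3 = 1.9375, f(x_3) = 6.941376, coefficient = 2
x_4 = 2.5000, f(x_4) = 12.182494, coefficient = 1

I ≈ (0.562500/2) × 39.766494 = 11.184326
Exact value: 10.898469
Error: 0.285858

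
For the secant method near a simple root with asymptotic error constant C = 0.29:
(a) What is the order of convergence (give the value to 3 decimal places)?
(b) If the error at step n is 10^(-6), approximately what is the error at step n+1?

(a) Secant method has superlinear convergence with order φ = (1+√5)/2 ≈ 1.618.
    This means |e_{n+1}| ≈ C|e_n|^1.618.

(b) With |e_n| = 10^(-6) and C = 0.29:
    |e_{n+1}| ≈ 0.29 × (10^(-6))^1.618 = 0.29 × 10^(-9.71)

(a) ≈ 1.618 (golden ratio); (b) |e_{n+1}| ≈ 5.678e-11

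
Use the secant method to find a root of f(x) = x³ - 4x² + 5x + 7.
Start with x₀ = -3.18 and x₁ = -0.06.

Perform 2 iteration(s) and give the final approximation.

f(x) = x³ - 4x² + 5x + 7
x₀ = -3.18, x₁ = -0.06

Secant formula: x_{n+1} = x_n - f(x_n)(x_n - x_{n-1})/(f(x_n) - f(x_{n-1}))

Iteration 1:
  f(-3.180000) = -81.507032
  f(-0.060000) = 6.685384
  x_2 = -0.060000 - 6.685384×(-0.060000 - (-3.180000))/(6.685384 - (-81.507032))
       = -0.296510
Iteration 2:
  f(-0.060000) = 6.685384
  f(-0.296510) = 5.139708
  x_3 = -0.296510 - 5.139708×(-0.296510 - (-0.060000))/(5.139708 - 6.685384)
       = -1.082957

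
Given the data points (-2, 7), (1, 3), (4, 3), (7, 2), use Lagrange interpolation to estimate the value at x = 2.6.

Lagrange interpolation formula:
P(x) = Σ yᵢ × Lᵢ(x)
where Lᵢ(x) = Π_{j≠i} (x - xⱼ)/(xᵢ - xⱼ)

L_0(2.6) = (2.6 - 1)/(-2 - 1) × (2.6 - 4)/(-2 - 4) × (2.6 - 7)/(-2 - 7) = -0.060840
L_1(2.6) = (2.6 - (-2))/(1 - (-2)) × (2.6 - 4)/(1 - 4) × (2.6 - 7)/(1 - 7) = 0.524741
L_2(2.6) = (2.6 - (-2))/(4 - (-2)) × (2.6 - 1)/(4 - 1) × (2.6 - 7)/(4 - 7) = 0.599704
L_3(2.6) = (2.6 - (-2))/(7 - (-2)) × (2.6 - 1)/(7 - 1) × (2.6 - 4)/(7 - 4) = -0.063605

P(2.6) = 7×L_0(2.6) + 3×L_1(2.6) + 3×L_2(2.6) + 2×L_3(2.6)
P(2.6) = 2.820247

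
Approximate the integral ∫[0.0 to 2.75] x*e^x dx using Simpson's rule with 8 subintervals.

f(x) = x*e^x
a = 0.0, b = 2.75, n = 8
h = (b - a)/n = 0.343750

Simpson's rule: (h/3)[f(x₀) + 4f(x₁) + 2f(x₂) + ... + f(xₙ)]

x_0 = 0.0000, f(x_0) = 0.000000, coefficient = 1
x_1 = 0.3438, f(x_1) = 0.484765, coefficient = 4
x_2 = 0.6875, f(x_2) = 1.367257, coefficient = 2
x_3 = 1.0312, f(x_3) = 2.892212, coefficient = 4
x_4 = 1.3750, f(x_4) = 5.438230, coefficient = 2
x_5 = 1.7188, f(x_5) = 9.586418, coefficient = 4
x_6 = 2.0625, f(x_6) = 16.222819, coefficient = 2
x_7 = 2.4062, f(x_7) = 26.690816, coefficient = 4
x_8 = 2.7500, f(x_8) = 43.017238, coefficient = 1

I ≈ (0.343750/3) × 247.690694 = 28.381225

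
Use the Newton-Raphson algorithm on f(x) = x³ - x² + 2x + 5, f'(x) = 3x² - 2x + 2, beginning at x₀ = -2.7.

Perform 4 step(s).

f(x) = x³ - x² + 2x + 5
f'(x) = 3x² - 2x + 2
x₀ = -2.7

Newton-Raphson formula: x_{n+1} = x_n - f(x_n)/f'(x_n)

Iteration 1:
  f(-2.700000) = -27.373000
  f'(-2.700000) = 29.270000
  x_1 = -2.700000 - (-27.373000)/29.270000 = -1.764810
Iteration 2:
  f(-1.764810) = -7.140777
  f'(-1.764810) = 14.873288
  x_2 = -1.764810 - (-7.140777)/14.873288 = -1.284703
Iteration 3:
  f(-1.284703) = -1.340220
  f'(-1.284703) = 9.520791
  x_3 = -1.284703 - (-1.340220)/9.520791 = -1.143935
Iteration 4:
  f(-1.143935) = -0.093397
  f'(-1.143935) = 8.213633
  x_4 = -1.143935 - (-0.093397)/8.213633 = -1.132564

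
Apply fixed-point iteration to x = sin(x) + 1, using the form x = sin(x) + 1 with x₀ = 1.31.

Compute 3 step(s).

Equation: x = sin(x) + 1
Fixed-point form: x = sin(x) + 1
x₀ = 1.31

x_1 = g(1.310000) = 1.966185
x_2 = g(1.966185) = 1.922847
x_3 = g(1.922847) = 1.938668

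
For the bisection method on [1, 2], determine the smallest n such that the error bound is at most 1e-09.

We need (b-a)/2^n ≤ 1e-09
(2 - 1)/2^n ≤ 1e-09
1/2^n ≤ 1e-09
2^n ≥ 1000000000
n ≥ log₂(1000000000) = 29.90
n ≥ 30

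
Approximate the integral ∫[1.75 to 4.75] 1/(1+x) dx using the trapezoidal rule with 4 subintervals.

f(x) = 1/(1+x)
a = 1.75, b = 4.75, n = 4
h = (b - a)/n = 0.750000

Trapezoidal rule: (h/2)[f(x₀) + 2f(x₁) + 2f(x₂) + ... + f(xₙ)]

x_0 = 1.7500, f(x_0) = 0.363636, coefficient = 1
x_1 = 2.5000, f(x_1) = 0.285714, coefficient = 2
x_2 = 3.2500, f(x_2) = 0.235294, coefficient = 2
x_3 = 4.0000, f(x_3) = 0.200000, coefficient = 2
x_4 = 4.7500, f(x_4) = 0.173913, coefficient = 1

I ≈ (0.750000/2) × 1.979566 = 0.742337
Exact value: 0.737599
Error: 0.004738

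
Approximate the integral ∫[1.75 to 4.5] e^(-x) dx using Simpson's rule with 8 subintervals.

f(x) = e^(-x)
a = 1.75, b = 4.5, n = 8
h = (b - a)/n = 0.343750

Simpson's rule: (h/3)[f(x₀) + 4f(x₁) + 2f(x₂) + ... + f(xₙ)]

x_0 = 1.7500, f(x_0) = 0.173774, coefficient = 1
x_1 = 2.0938, f(x_1) = 0.123224, coefficient = 4
x_2 = 2.4375, f(x_2) = 0.087379, coefficient = 2
x_3 = 2.7812, f(x_3) = 0.061961, coefficient = 4
x_4 = 3.1250, f(x_4) = 0.043937, coefficient = 2
x_5 = 3.4688, f(x_5) = 0.031156, coefficient = 4
x_6 = 3.8125, f(x_6) = 0.022093, coefficient = 2
x_7 = 4.1562, f(x_7) = 0.015666, coefficient = 4
x_8 = 4.5000, f(x_8) = 0.011109, coefficient = 1

I ≈ (0.343750/3) × 1.419730 = 0.162677
Exact value: 0.162665
Error: 0.000012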